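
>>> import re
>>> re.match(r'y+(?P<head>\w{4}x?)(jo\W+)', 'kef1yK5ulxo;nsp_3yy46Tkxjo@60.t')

None

`re.match` won't scan ahead — the pattern has to work from the very first character.
Here the pattern fails at index 0, so the call returns None.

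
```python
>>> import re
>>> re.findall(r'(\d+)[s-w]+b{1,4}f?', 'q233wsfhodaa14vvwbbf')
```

['14']

This matches one or more of a digit (captured); then one or more of a character in [s-w], then 1 to 4 of a literal 'b', then optionally a literal 'f'.
Scanning left to right: at [12:20] match '14vvwbbf', group 1 = '14'.
With a single group, `findall` returns only what that group captured — 1 item.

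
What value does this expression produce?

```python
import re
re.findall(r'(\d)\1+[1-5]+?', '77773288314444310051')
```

`\1` has to match the exact text group 1 already captured.
With a single group, `findall` returns only what that group captured — 4 items.

['7', '8', '4', '0']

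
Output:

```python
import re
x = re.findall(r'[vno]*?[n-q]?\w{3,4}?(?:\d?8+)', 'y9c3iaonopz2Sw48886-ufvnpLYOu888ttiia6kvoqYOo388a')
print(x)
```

No capturing groups, so `findall` returns the 3 full match strings.

['onopz2Sw4888', 'vnpLYOu888', 'voqYOo388']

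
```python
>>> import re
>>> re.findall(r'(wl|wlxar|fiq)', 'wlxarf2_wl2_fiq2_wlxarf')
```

Alternation isn't longest-match — the leftmost alternative that fits at this position is chosen.
Because there's exactly one group, `findall` drops the full match and keeps group 1 from each hit.

['wl', 'wl', 'fiq', 'wl']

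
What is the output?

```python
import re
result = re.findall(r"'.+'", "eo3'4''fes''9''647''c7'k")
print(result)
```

Scanning left to right: at [3:23] → "'4''fes''9''647''c7'".
`findall` yields the raw match text (1 of them) because the pattern has no groups.

["'4''fes''9''647''c7'"]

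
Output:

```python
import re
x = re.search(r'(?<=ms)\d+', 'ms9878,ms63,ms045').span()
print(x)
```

(2, 6)

The `(?=…)`/`(?<=…)` assertion just peeks at neighbouring text; it doesn't advance the match position.
The match spans [2:6] → '9878'.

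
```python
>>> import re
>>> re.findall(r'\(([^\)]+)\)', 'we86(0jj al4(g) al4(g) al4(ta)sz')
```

['0jj al4(g', 'g', 'ta']

Scanning left to right: at [4:15] match '(0jj al4(g)', group 1 = '0jj al4(g'; at [19:22] match '(g)', group 1 = 'g'; at [26:30] match '(ta)', group 1 = 'ta'.
`findall` collects group 1 from each match (3 total).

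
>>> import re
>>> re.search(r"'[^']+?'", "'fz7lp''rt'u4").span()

Unlike `match`, `search` isn't anchored — it looks for the pattern anywhere in the string.
The match spans [0:7] → "'fz7lp'".

(0, 7)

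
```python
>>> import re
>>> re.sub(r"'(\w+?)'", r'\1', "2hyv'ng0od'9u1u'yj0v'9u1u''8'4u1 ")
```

"2hyvng0od9u1uyj0v9u1u'84u1 "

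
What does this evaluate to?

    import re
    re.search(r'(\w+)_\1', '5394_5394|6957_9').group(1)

`\1` is not a pattern — it's the concrete string captured by group 1, re-applied verbatim.
`re.search` tries every starting position until one works.
The match spans [0:9] → '5394_5394'.
Captured: group 1 = '5394'.

'5394'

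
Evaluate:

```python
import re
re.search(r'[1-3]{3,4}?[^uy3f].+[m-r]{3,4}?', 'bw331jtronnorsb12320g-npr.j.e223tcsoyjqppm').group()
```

'331jtronnorsb12320g-npr.j.e223tcsoyjqppm'

Pattern: 3 to 4 of a character in [1-3] (lazy), then any character except [uy3f]; then one or more of any character, then 3 to 4 of a character in [m-r] (lazy).
`re.search` scans for the first position where the pattern succeeds.
The match spans [2:42] → '331jtronnorsb12320g-npr.j.e223tcsoyjqppm'.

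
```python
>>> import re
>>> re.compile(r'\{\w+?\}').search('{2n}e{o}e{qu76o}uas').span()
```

(0, 4)

`re.search` tries every starting position until one works.
The match spans [0:4] → '{2n}'.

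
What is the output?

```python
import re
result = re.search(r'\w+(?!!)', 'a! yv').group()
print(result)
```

yv

`(?!…)`/`(?<!…)` only lets a position through if the neighbouring text does NOT match; no characters are consumed.
The match spans [3:5] → 'yv'.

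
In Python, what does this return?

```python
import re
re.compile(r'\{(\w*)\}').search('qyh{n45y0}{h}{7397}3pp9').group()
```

The match spans [3:10] → '{n45y0}'.

'{n45y0}'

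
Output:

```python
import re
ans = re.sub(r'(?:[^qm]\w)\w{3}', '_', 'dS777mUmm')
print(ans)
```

_mUmm

The pattern matches any character except [qm], then a word character (non-capturing group); then exactly 3 of a word character.
Matches: at [0:5] → 'dS777'.
`sub` substitutes '_' at each match site.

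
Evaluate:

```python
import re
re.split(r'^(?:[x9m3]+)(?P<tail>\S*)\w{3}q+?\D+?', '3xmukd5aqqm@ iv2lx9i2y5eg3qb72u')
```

['', 'ukd', '@ iv2lx9i2y5eg3qb72u']

The `?` after the quantifier makes it lazy — it takes as little as possible before letting the rest of the pattern try.
`re.split` interleaves the captured-group text with the surrounding fragments.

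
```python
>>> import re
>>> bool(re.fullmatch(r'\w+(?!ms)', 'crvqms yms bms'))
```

False

`re.fullmatch` is like wrapping the pattern in `^…$` (in single-line mode).
Here there's no way to consume every character, so the call returns None, and `bool(None)` is False.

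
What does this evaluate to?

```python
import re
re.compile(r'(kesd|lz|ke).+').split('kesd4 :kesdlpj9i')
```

`|` is ordered: at each position the engine commits to the first alternative that works.
Matches to split on: at [0:16] → 'kesd4 :kesdlpj9i'.
Because the pattern has a capturing group, `split` also inserts each captured text between the pieces.

['', 'kesd', '']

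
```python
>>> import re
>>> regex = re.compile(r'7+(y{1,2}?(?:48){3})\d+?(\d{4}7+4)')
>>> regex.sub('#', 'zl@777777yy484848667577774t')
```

'zl@#t'

Pattern: one or more of a literal '7'; then 1 to 2 of the literal 'y' (lazy), then the literal '48' repeated 3 times (captured); then one or more of a digit (lazy); then exactly 4 of a digit, then one or more of a literal '7', then a literal '4' (captured).
Matches: at [3:26] → '777777yy484848667577774'.
Every occurrence is swapped for '#'.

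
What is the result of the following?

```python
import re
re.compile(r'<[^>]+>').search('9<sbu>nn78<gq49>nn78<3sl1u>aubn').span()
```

(1, 6)

The match spans [1:6] → '<sbu>'.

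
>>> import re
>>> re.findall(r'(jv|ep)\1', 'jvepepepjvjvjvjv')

['ep', 'jv', 'jv']

The backreference `\1` re-matches whatever the first group consumed, character for character.
Walking the string: at [2:6] match 'epep', group 1 = 'ep'; at [8:12] match 'jvjv', group 1 = 'jv'; at [12:16] match 'jvjv', group 1 = 'jv'.
Because there's exactly one group, `findall` drops the full match and keeps group 1 from each hit.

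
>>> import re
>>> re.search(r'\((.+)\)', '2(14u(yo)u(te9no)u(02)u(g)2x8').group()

'(14u(yo)u(te9no)u(02)u(g)'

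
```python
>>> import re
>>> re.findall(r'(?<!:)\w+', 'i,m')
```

The negative lookaround is zero-width — it rules out positions where the adjacent text would match, without consuming anything.
Matches: at [0:1] → 'i'; at [2:3] → 'm'.
Since nothing is captured, `findall` lists the 2 matched substrings directly.

['i', 'm']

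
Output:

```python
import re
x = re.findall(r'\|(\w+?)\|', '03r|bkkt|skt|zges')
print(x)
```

With a single group, `findall` returns only what that group captured — 1 item.

['bkkt']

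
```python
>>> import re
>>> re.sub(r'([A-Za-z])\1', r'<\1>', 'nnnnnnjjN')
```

`\1` has to match the exact text group 1 already captured.
Matches: at [0:2] → 'nn'; at [2:4] → 'nn'; at [4:6] → 'nn'; at [6:8] → 'jj'.
`\1` in the replacement pulls in group 1's text for each match.

'<n><n><n><j>N'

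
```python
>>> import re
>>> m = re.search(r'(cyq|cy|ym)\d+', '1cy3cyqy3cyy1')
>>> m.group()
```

'cy3'

The match spans [1:4] → 'cy3'.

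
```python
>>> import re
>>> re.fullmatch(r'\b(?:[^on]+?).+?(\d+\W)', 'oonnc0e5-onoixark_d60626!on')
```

None

Pattern: a word boundary (`\b`, zero-width); then one or more of any character except [on] (lazy) (non-capturing group); then one or more of any character (lazy); then one or more of a digit, then a non-word character (captured).
`fullmatch` succeeds only if the pattern covers the string from start to end.
Here the pattern can't cover the whole string, so the call returns None.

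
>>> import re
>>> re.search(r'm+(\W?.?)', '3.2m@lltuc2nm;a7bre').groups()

Pattern: one or more of a literal 'm'; then optionally a non-word character, then optionally any character (captured).
`search` walks the string left to right and returns the first match it finds.
The match spans [3:6] → 'm@l'.
Captured: group 1 = '@l'.

('@l',)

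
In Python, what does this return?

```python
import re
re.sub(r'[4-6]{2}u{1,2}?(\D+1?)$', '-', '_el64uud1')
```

'_el-'

Pattern: exactly 2 of a character in [4-6], then 1 to 2 of a literal 'u' (lazy); then one or more of a non-digit, then optionally the literal '1' (captured); then anchored at the end.
Matches: at [3:9] → '64uud1'.
Every occurrence is swapped for '-'.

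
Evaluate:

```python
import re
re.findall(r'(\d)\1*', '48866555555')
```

['4', '8', '6', '5']

`\1` has to match the exact text group 1 already captured.
Walking the string: at [0:1] match '4', group 1 = '4'; at [1:3] match '88', group 1 = '8'; at [3:5] match '66', group 1 = '6'; at [5:11] match '555555', group 1 = '5'.
With a single group, `findall` returns only what that group captured — 4 items.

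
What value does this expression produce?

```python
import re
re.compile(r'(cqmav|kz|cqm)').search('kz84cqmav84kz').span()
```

(0, 2)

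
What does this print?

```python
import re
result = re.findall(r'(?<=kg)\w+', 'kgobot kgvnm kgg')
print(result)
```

['obot', 'vnm', 'g']

The lookaround is zero-width — it requires the adjacent text to match without consuming it, so the asserted text isn't part of the match.
Walking the string: at [2:6] → 'obot'; at [9:12] → 'vnm'; at [15:16] → 'g'.
Since nothing is captured, `findall` lists the 3 matched substrings directly.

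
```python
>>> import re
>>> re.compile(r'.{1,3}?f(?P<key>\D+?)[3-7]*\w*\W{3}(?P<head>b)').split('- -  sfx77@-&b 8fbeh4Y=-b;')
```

['- -', 'x', 'b', ' 8fbeh4Y=-b;']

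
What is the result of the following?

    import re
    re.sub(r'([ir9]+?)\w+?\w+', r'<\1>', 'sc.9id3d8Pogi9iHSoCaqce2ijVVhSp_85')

Because the quantifier is non-greedy, it stops expanding at the earliest point where the rest of the pattern can succeed.
The replacement refers to a captured group, so each match is rewritten using its own captured text.

'sc.<9>'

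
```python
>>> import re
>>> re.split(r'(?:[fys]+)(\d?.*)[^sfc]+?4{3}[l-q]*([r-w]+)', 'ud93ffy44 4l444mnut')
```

['ud93', '44 4', 'ut', '']

The group in the pattern means `split` returns the separators' captures alongside the pieces.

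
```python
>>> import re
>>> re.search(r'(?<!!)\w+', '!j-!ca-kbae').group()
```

`(?!…)`/`(?<!…)` only lets a position through if the neighbouring text does NOT match; no characters are consumed.
The match spans [5:6] → 'a'.

'a'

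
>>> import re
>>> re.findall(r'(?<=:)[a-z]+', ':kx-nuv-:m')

The positive lookaround only admits positions where the adjacent text matches; those characters stay outside the span.
Matches: at [1:3] → 'kx'; at [9:10] → 'm'.
No capturing groups, so `findall` returns the 2 full match strings.

['kx', 'm']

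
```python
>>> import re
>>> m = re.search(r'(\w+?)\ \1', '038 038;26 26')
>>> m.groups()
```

`\1` has to match the exact text group 1 already captured.
`re.search` scans for the first position where the pattern succeeds.
The match spans [0:7] → '038 038'.
Captured: group 1 = '038'.

('038',)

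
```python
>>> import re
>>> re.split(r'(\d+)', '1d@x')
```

['', '1', 'd@x']

Pattern: one or more of a digit (captured).
Because the pattern has a capturing group, `split` also inserts each captured text between the pieces.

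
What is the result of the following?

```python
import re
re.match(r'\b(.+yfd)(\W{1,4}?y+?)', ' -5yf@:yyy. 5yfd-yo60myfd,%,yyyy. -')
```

None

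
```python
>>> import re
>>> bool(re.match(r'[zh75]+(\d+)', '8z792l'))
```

False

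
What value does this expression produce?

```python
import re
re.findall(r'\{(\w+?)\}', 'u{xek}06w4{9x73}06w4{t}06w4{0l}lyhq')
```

['xek', '9x73', 't', '0l']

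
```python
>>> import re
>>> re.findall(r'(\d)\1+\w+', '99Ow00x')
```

['9']

`\1` has to match the exact text group 1 already captured.
With a single group, `findall` returns only what that group captured — 1 item.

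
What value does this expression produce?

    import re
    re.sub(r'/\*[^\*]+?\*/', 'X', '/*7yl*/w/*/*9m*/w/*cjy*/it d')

'Xw/*XwXit d'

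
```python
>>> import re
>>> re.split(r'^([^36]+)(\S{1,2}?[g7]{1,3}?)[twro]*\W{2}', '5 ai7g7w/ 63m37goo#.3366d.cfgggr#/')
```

['', '5 ai7', 'g7', '63m37goo#.3366d.cfgggr#/']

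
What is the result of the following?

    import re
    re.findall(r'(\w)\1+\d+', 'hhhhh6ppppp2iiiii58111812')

['h', 'p', 'i']

`\1` has to match the exact text group 1 already captured.
Walking the string: at [0:6] match 'hhhhh6', group 1 = 'h'; at [6:12] match 'ppppp2', group 1 = 'p'; at [12:25] match 'iiiii58111812', group 1 = 'i'.
One capturing group, so `findall` returns just the captured substring from each match — 3 in all.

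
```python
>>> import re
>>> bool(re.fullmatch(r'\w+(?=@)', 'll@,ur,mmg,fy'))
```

Lookahead/lookbehind check context without consuming it, so the matched span excludes the asserted characters.
`re.fullmatch` requires the pattern to consume the entire string.
Here there's no way to consume every character, so the call returns None, and `bool(None)` is False.

False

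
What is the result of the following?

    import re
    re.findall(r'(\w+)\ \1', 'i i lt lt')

The backreference `\1` re-matches whatever the first group consumed, character for character.
Matches: at [0:3] match 'i i', group 1 = 'i'; at [4:9] match 'lt lt', group 1 = 'lt'.
Because there's exactly one group, `findall` drops the full match and keeps group 1 from each hit.

['i', 'lt']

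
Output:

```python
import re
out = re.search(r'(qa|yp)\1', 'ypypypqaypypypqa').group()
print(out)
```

`\1` has to match the exact text group 1 already captured.
The match spans [0:4] → 'ypyp'.

ypyp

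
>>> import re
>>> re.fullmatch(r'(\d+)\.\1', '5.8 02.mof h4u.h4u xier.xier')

None

A backreference is literal: `\1` must see the identical characters the first group matched.
`re.fullmatch` is like wrapping the pattern in `^…$` (in single-line mode).
Here there's no way to consume every character, so the call returns None.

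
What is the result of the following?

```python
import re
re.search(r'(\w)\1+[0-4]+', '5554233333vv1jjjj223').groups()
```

After group 1 captures some text, `\1` only succeeds where that same text appears again.
`re.search` scans for the first position where the pattern succeeds.
The match spans [0:10] → '5554233333'.
Captured: group 1 = '5'.

('5',)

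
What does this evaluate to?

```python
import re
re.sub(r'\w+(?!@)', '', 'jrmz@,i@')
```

The negative lookahead/lookbehind blocks any match where the forbidden context is present.
Every occurrence is swapped for ''.

'z@,i@'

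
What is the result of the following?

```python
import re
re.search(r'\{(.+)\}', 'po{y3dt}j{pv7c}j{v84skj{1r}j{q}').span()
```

`re.search` scans for the first position where the pattern succeeds.
The match spans [2:31] → '{y3dt}j{pv7c}j{v84skj{1r}j{q}'.
Captured: group 1 = 'y3dt}j{pv7c}j{v84skj{1r}j{q'.

(2, 31)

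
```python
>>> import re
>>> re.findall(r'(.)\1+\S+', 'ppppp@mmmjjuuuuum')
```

['p']

After group 1 captures some text, `\1` only succeeds where that same text appears again.
Matches: at [0:17] match 'ppppp@mmmjjuuuuum', group 1 = 'p'.
With a single group, `findall` returns only what that group captured — 1 item.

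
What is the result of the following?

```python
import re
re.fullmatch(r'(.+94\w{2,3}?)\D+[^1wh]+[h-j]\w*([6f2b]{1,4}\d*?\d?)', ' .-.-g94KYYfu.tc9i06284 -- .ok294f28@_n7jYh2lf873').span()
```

For `fullmatch`, every character of the input must be accounted for by the pattern.
The match spans [0:49] → ' .-.-g94KYYfu.tc9i06284 -- .ok294f28@_n7jYh2lf873'.

(0, 49)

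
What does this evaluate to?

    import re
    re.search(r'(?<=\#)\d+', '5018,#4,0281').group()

'4'

The positive lookaround only admits positions where the adjacent text matches; those characters stay outside the span.
`search` walks the string left to right and returns the first match it finds.
The match spans [6:7] → '4'.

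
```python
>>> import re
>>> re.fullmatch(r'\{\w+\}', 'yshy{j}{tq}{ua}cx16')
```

None

`re.fullmatch` requires the pattern to consume the entire string.
Here the string isn't matched end-to-end, so the call returns None.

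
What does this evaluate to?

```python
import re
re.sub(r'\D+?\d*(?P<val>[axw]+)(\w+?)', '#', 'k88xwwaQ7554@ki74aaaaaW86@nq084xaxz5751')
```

'#7554#86#5751'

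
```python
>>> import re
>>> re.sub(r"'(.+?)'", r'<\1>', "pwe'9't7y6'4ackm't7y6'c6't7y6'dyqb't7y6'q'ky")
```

'pwe<9>t7y6<4ackm>t7y6<c6>t7y6<dyqb>t7y6<q>ky'

With the lazy modifier that quantifier settles for the fewest repetitions that let the rest of the pattern succeed (the atoms after it are unaffected and can still be greedy).
Matches: at [3:6] → "'9'"; at [10:17] → "'4ackm'"; at [21:25] → "'c6'"; at [29:35] → "'dyqb'"; at [39:42] → "'q'".
The replacement refers to a captured group, so each match is rewritten using its own captured text.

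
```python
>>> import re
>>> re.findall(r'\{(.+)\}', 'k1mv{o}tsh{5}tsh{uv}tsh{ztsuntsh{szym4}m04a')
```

['o}tsh{5}tsh{uv}tsh{ztsuntsh{szym4']

Because there's exactly one group, `findall` drops the full match and keeps group 1 from the one hit.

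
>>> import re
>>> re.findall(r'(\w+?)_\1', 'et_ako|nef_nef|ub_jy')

['nef']

The backreference `\1` re-matches whatever the first group consumed, character for character.
One capturing group, so `findall` returns just the captured substring from the one match — 1 in all.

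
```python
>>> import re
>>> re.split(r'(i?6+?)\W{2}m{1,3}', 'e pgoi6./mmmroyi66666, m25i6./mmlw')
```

['e pgo', 'i6', 'roy', 'i66666', '25', 'i6', 'lw']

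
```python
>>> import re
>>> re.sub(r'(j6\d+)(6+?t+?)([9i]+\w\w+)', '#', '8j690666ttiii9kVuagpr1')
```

'8#'

This matches the literal 'j6', then one or more of a digit (captured); then one or more of a literal '6' (lazy), then one or more of the literal 't' (lazy) (captured); then one or more of one of [9i], then a word character, then one or more of a word character (captured).
Matches: at [1:22] → 'j690666ttiii9kVuagpr1'.
Each match is replaced by '#'.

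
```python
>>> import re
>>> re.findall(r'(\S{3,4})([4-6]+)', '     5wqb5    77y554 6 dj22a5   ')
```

This matches 3 to 4 of a non-whitespace character (captured); then one or more of a character in [4-6] (captured).
Matches: at [5:10] match '5wqb5', groups = ('5wqb', '5'); at [14:20] match '77y554', groups = ('77y5', '54'); at [24:29] match 'j22a5', groups = ('j22a', '5').
With 2 capturing groups, `findall` returns a 2-tuple per match.

[('5wqb', '5'), ('77y5', '54'), ('j22a', '5')]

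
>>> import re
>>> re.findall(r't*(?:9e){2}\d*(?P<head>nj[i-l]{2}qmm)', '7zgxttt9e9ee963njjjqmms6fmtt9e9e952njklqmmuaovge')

['njklqmm']

The pattern matches zero or more of a literal 't', then the literal '9e' repeated 2 times; then zero or more of a digit; then the literal 'nj', then exactly 2 of a character in [i-l], then the literal 'qmm' (captured as 'head').
`findall` collects group 1 from the one match (1 total).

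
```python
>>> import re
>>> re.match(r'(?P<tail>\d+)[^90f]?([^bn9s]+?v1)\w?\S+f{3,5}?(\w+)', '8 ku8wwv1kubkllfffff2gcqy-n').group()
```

The pattern matches one or more of a digit (captured as 'tail'); then optionally any character except [90f]; then one or more of any character except [bn9s] (lazy), then the literal 'v1' (captured); then optionally a word character, then one or more of a non-whitespace character, then 3 to 5 of the literal 'f' (lazy); then one or more of a word character (captured).
With `match`, the pattern is implicitly anchored at the beginning.
The match spans [0:25] → '8 ku8wwv1kubkllfffff2gcqy'.
Captured: group 1 = '8', group 2 = 'ku8wwv1', group 3 = '2gcqy'.

'8 ku8wwv1kubkllfffff2gcqy'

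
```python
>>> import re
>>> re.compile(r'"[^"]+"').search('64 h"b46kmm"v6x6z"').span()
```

`search` walks the string left to right and returns the first match it finds.
The match spans [4:12] → '"b46kmm"'.

(4, 12)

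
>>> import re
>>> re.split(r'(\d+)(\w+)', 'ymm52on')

['ymm', '52', 'on', '']

This matches one or more of a digit (captured); then one or more of a word character (captured).
Matches to split on: at [3:7] → '52on'.
`re.split` interleaves the captured-group text with the surrounding fragments.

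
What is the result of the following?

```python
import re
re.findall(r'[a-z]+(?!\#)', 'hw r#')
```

['hw']

Because the assertion is negative and zero-width, positions next to the forbidden text are skipped.
Matches: at [0:2] → 'hw'.
With no groups in the pattern, `findall` gives back each whole match — 1 here.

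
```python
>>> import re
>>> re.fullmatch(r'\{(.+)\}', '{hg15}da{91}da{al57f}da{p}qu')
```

None

`re.fullmatch` requires the pattern to consume the entire string.
Here the pattern can't cover the whole string, so the call returns None.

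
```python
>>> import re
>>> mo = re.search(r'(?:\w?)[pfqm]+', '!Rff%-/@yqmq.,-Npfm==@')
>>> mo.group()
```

'Rff'

Pattern: optionally a word character (non-capturing group); then one or more of one of [pfqm].
`search` walks the string left to right and returns the first match it finds.
The match spans [1:4] → 'Rff'.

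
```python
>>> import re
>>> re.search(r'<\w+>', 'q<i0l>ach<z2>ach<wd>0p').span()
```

`search` walks the string left to right and returns the first match it finds.
The match spans [1:6] → '<i0l>'.

(1, 6)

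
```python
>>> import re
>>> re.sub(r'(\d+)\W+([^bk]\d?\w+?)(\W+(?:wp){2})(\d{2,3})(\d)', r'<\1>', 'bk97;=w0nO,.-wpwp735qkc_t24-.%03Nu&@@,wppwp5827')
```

This matches one or more of a digit (captured); then one or more of a non-word character; then any character except [bk], then optionally a digit, then one or more of a word character (lazy) (captured); then one or more of a non-word character, then the literal 'wp' repeated 2 times (captured); then 2 to 3 of a digit (captured); then a digit (captured).
Matches: at [2:20] → '97;=w0nO,.-wpwp735'.
`\1` in the replacement pulls in group 1's text for each match.

'bk<97>qkc_t24-.%03Nu&@@,wppwp5827'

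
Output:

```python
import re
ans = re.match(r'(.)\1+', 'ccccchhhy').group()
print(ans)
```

A backreference is literal: `\1` must see the identical characters the first group matched.
`match` is anchored at position 0; if the pattern doesn't fit there, it returns None.
The match spans [0:5] → 'ccccc'.
Captured: group 1 = 'c'.

ccccc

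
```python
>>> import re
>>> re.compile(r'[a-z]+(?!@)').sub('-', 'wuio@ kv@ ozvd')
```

'-o@ -v@ -'

The negative lookahead/lookbehind blocks any match where the forbidden context is present.
Each match is replaced by '-'.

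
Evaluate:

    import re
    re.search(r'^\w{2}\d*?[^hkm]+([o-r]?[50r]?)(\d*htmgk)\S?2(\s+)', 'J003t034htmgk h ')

None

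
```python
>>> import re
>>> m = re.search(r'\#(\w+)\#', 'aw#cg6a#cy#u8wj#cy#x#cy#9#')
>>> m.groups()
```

('cg6a',)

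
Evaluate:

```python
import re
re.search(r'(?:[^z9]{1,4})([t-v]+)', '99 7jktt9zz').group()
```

This matches 1 to 4 of any character except [z9] (non-capturing group); then one or more of a character in [t-v] (captured).
`re.search` tries every starting position until one works.
The match spans [2:8] → ' 7jktt'.
Captured: group 1 = 'tt'.

' 7jktt'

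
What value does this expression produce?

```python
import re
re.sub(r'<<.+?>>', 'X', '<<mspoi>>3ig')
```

Matches: at [0:9] → '<<mspoi>>'.
`sub` substitutes 'X' at each match site.

'X3ig'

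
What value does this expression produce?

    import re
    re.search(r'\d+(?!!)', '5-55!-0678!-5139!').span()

`(?!…)`/`(?<!…)` only lets a position through if the neighbouring text does NOT match; no characters are consumed.
The match spans [0:1] → '5'.

(0, 1)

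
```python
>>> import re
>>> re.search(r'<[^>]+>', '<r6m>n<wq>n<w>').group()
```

`re.search` tries every starting position until one works.
The match spans [0:5] → '<r6m>'.

'<r6m>'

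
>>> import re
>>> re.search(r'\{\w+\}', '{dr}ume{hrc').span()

(0, 4)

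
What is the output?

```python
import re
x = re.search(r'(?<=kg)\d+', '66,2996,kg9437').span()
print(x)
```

Lookahead/lookbehind check context without consuming it, so the matched span excludes the asserted characters.
`re.search` tries every starting position until one works.
The match spans [10:14] → '9437'.

(10, 14)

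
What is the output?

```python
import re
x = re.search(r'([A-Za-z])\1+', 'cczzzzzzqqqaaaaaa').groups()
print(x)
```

('c',)

After group 1 captures some text, `\1` only succeeds where that same text appears again.
`search` walks the string left to right and returns the first match it finds.
The match spans [0:2] → 'cc'.
Captured: group 1 = 'c'.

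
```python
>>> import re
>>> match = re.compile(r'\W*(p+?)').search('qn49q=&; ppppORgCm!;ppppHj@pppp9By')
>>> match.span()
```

(5, 10)

The pattern matches zero or more of a non-word character; then one or more of a literal 'p' (lazy) (captured).
A `+?`/`*?`/`{m,n}?` starts at its minimum and grows only as far as needed for what follows to match.
Unlike `match`, `search` isn't anchored — it looks for the pattern anywhere in the string.
The match spans [5:10] → '=&; p'.
Captured: group 1 = 'p'.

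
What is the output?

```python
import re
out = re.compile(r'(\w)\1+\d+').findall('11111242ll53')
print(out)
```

The backreference `\1` re-matches whatever the first group consumed, character for character.
Matches: at [0:8] match '11111242', group 1 = '1'; at [8:12] match 'll53', group 1 = 'l'.
With a single group, `findall` returns only what that group captured — 2 items.

['1', 'l']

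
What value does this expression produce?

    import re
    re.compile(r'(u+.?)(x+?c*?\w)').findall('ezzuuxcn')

[('uu', 'xc')]

This matches one or more of the literal 'u', then optionally any character (captured); then one or more of the literal 'x' (lazy), then zero or more of a literal 'c' (lazy), then a word character (captured).
The `?` after the quantifier makes it lazy — it takes as little as possible before letting the rest of the pattern try.
Walking the string: at [3:7] match 'uuxc', groups = ('uu', 'xc').
With 2 capturing groups, `findall` returns a 2-tuple per match.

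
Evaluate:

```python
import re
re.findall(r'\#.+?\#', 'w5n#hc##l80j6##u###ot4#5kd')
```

Walking the string: at [3:7] → '#hc#'; at [7:14] → '#l80j6#'; at [14:17] → '#u#'; at [17:23] → '##ot4#'.
Since nothing is captured, `findall` lists the 4 matched substrings directly.

['#hc#', '#l80j6#', '#u#', '##ot4#']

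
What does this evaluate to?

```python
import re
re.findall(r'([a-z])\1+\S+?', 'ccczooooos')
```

A backreference is literal: `\1` must see the identical characters the first group matched.
`findall` collects group 1 from each match (2 total).

['c', 'o']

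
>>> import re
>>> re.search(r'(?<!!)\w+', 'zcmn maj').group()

'zcmn'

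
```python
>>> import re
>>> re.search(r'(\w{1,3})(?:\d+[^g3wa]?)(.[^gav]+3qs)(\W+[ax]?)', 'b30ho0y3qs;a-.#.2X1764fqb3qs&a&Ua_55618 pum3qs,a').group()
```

'b30ho0y3qs;a'

The match spans [0:12] → 'b30ho0y3qs;a'.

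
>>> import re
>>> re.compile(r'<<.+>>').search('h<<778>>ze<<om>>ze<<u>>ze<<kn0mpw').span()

The match spans [1:23] → '<<778>>ze<<om>>ze<<u>>'.

(1, 23)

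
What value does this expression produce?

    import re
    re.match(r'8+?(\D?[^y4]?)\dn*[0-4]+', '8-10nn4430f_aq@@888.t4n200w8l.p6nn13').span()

(0, 10)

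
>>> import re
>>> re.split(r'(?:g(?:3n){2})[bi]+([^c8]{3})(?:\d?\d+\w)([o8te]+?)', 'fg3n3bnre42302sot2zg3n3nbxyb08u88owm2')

['fg3n3bnre42302sot2z', 'xyb', '8', '8owm2']

Because the quantifier is non-greedy, it stops expanding at the earliest point where the rest of the pattern can succeed.
`re.split` interleaves the captured-group text with the surrounding fragments.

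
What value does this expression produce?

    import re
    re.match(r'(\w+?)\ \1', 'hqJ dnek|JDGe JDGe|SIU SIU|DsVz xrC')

None

`\1` is not a pattern — it's the concrete string captured by group 1, re-applied verbatim.
With `match`, the pattern is implicitly anchored at the beginning.
Here the pattern fails at index 0, so the call returns None.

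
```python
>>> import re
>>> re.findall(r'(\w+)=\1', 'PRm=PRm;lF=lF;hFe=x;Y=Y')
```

`\1` has to match the exact text group 1 already captured.
Scanning left to right: at [0:7] match 'PRm=PRm', group 1 = 'PRm'; at [8:13] match 'lF=lF', group 1 = 'lF'; at [20:23] match 'Y=Y', group 1 = 'Y'.
Because there's exactly one group, `findall` drops the full match and keeps group 1 from each hit.

['PRm', 'lF', 'Y']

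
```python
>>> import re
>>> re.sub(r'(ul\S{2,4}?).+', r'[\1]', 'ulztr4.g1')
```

`\1` in the replacement pulls in group 1's text for each match.

'[ulzt]'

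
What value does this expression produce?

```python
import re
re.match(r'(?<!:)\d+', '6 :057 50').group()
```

The negative lookaround is zero-width — it rules out positions where the adjacent text would match, without consuming anything.
`re.match` only tries the pattern at the start of the string.
The match spans [0:1] → '6'.

'6'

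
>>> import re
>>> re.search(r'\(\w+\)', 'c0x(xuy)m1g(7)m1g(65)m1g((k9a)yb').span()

(3, 8)

Unlike `match`, `search` isn't anchored — it looks for the pattern anywhere in the string.
The match spans [3:8] → '(xuy)'.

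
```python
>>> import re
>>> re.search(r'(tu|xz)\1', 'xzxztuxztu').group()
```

'xzxz'

The backreference `\1` re-matches whatever the first group consumed, character for character.
The match spans [0:4] → 'xzxz'.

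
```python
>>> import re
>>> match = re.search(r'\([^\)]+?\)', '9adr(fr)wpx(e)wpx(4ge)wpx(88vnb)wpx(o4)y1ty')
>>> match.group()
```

'(fr)'

`re.search` scans for the first position where the pattern succeeds.
The match spans [4:8] → '(fr)'.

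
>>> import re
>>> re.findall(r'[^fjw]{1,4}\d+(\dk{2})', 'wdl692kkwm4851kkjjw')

The pattern matches 1 to 4 of any character except [fjw], then one or more of a digit; then a digit, then exactly 2 of the literal 'k' (captured).
With a single group, `findall` returns only what that group captured — 2 items.

['2kk', '1kk']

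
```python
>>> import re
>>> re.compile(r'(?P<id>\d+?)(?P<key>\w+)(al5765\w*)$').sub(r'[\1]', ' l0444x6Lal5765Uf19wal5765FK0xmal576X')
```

' l[0]'

The pattern matches one or more of a digit (lazy) (captured as 'id'); then one or more of a word character (captured as 'key'); then the literal 'al5', then the literal '765', then zero or more of a word character (captured); then anchored at the end.
A non-greedy quantifier consumes as few characters as it can — just enough that the remainder of the pattern still matches from where it stops; whatever follows it matches normally.
Matches: at [2:37] → '0444x6Lal5765Uf19wal5765FK0xmal576X'.
The replacement refers to a captured group, so each match is rewritten using its own captured text.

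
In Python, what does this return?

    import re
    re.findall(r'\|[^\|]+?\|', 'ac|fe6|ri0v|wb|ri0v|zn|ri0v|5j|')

['|fe6|', '|wb|', '|zn|', '|5j|']

Scanning left to right: at [2:7] → '|fe6|'; at [11:15] → '|wb|'; at [19:23] → '|zn|'; at [27:31] → '|5j|'.
`findall` yields the raw match text (4 of them) because the pattern has no groups.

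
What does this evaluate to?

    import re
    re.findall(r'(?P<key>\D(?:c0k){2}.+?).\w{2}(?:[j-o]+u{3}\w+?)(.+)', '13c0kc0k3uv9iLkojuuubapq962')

[]

The pattern matches a non-digit, then the literal 'c0k' repeated 2 times, then one or more of any character (lazy) (captured as 'key'); then any character, then exactly 2 of a word character; then one or more of a character in [j-o], then exactly 3 of the literal 'u', then one or more of a word character (lazy) (non-capturing group); then one or more of any character (captured).
With 2 capturing groups, `findall` returns a 2-tuple per match.
Nothing in the string satisfies the pattern, so the list is empty.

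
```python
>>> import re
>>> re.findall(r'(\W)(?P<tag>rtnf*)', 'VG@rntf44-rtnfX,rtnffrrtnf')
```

The pattern matches a non-word character (captured); then the literal 'rtn', then zero or more of a literal 'f' (captured as 'tag').
Walking the string: at [9:14] match '-rtnf', groups = ('-', 'rtnf'); at [15:21] match ',rtnff', groups = (',', 'rtnff').
2 groups means each result is a tuple of 2 captured strings — 2 here.

[('-', 'rtnf'), (',', 'rtnff')]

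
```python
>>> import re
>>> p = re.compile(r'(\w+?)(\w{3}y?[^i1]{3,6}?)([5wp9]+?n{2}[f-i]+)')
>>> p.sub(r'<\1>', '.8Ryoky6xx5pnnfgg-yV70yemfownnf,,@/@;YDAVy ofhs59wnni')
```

This matches one or more of a word character (lazy) (captured); then exactly 3 of a word character, then optionally a literal 'y', then 3 to 6 of any character except [i1] (lazy) (captured); then one or more of one of [5wp9] (lazy), then exactly 2 of a literal 'n', then one or more of a character in [f-i] (captured).
Each match is replaced using the text its own group 1 captured.

'.<8>-<y>,,@/@;<Y>'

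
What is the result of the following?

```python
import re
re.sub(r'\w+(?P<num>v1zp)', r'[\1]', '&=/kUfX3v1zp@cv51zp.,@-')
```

The pattern matches one or more of a word character; then the literal 'v1z', then the literal 'p' (captured as 'num').
Matches: at [3:12] → 'kUfX3v1zp'.
`\1` in the replacement pulls in group 1's text for each match.

'&=/[v1zp]@cv51zp.,@-'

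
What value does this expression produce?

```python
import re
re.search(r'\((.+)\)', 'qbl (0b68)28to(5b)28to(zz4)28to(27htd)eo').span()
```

Unlike `match`, `search` isn't anchored — it looks for the pattern anywhere in the string.
The match spans [4:38] → '(0b68)28to(5b)28to(zz4)28to(27htd)'.
Captured: group 1 = '0b68)28to(5b)28to(zz4)28to(27htd'.

(4, 38)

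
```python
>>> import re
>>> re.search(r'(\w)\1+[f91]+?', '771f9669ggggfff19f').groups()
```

The match spans [0:3] → '771'.
Captured: group 1 = '7'.

('7',)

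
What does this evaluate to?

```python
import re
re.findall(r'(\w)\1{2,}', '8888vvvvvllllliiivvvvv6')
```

['8', 'v', 'l', 'i', 'v']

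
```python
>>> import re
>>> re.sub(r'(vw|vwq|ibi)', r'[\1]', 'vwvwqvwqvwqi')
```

The regex engine tests alternatives in the order written; an earlier branch that matches wins even if a later one would match more.
`\1` in the replacement pulls in group 1's text for each match.

'[vw][vw]q[vw]q[vw]qi'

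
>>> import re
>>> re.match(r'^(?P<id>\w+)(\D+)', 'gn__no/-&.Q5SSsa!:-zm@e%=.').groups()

The match spans [0:11] → 'gn__no/-&.Q'.
Captured: group 1 = 'gn__no', group 2 = '/-&.Q'.

('gn__no', '/-&.Q')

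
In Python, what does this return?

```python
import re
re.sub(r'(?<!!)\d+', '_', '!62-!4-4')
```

`(?!…)`/`(?<!…)` only lets a position through if the neighbouring text does NOT match; no characters are consumed.
Each match is replaced by '_'.

'!6_-!4-_'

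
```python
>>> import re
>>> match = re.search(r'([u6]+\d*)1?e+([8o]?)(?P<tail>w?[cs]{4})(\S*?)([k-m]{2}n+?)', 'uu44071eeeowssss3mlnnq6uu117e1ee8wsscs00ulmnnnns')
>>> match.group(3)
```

The match spans [0:20] → 'uu44071eeeowssss3mln'.
Captured: group 1 = 'uu44071', group 2 = 'o', group 3 = 'wssss', group 4 = '3', group 5 = 'mln'.

'wssss'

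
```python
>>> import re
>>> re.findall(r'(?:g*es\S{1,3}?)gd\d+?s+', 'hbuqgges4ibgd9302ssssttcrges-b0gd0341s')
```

['gges4ibgd9302ssss', 'ges-b0gd0341s']

Pattern: zero or more of the literal 'g', then the literal 'es', then 1 to 3 of a non-whitespace character (lazy) (non-capturing group); then the literal 'gd', then one or more of a digit (lazy), then one or more of the literal 's'.
Scanning left to right: at [4:21] → 'gges4ibgd9302ssss'; at [25:38] → 'ges-b0gd0341s'.
Since nothing is captured, `findall` lists the 2 matched substrings directly.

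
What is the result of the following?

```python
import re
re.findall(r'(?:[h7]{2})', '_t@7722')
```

['77']

Since nothing is captured, `findall` lists the 1 matched substring directly.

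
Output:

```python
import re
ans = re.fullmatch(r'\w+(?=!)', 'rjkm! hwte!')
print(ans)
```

None

`fullmatch` succeeds only if the pattern covers the string from start to end.
Here the pattern can't cover the whole string, so the call returns None.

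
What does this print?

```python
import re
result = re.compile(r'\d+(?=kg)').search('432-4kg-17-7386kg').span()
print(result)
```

The `(?=…)`/`(?<=…)` assertion just peeks at neighbouring text; it doesn't advance the match position.
The match spans [4:5] → '4'.

(4, 5)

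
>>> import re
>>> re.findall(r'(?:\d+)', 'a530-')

No capturing groups, so `findall` returns the 1 full match string.

['530']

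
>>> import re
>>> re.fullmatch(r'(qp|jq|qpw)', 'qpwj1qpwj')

None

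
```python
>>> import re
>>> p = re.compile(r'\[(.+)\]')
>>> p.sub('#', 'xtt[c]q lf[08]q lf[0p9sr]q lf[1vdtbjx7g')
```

'xtt#q lf[1vdtbjx7g'

Every occurrence is swapped for '#'.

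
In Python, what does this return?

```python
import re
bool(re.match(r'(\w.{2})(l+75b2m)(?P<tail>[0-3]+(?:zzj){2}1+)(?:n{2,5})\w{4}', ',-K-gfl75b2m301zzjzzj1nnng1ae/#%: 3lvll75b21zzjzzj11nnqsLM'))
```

Pattern: a word character, then exactly 2 of any character (captured); then one or more of the literal 'l', then the literal '75b', then the literal '2m' (captured); then one or more of a character in [0-3], then the literal 'zzj' repeated 2 times, then one or more of a literal '1' (captured as 'tail'); then 2 to 5 of a literal 'n' (non-capturing group); then exactly 4 of a word character.
With `match`, the pattern is implicitly anchored at the beginning.
Here the string doesn't start with a match, so the call returns None, and `bool(None)` is False.

False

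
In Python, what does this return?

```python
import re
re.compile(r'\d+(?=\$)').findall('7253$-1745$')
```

['7253', '1745']

The lookaround is zero-width — it requires the adjacent text to match without consuming it, so the asserted text isn't part of the match.
Scanning left to right: at [0:4] → '7253'; at [6:10] → '1745'.
`findall` yields the raw match text (2 of them) because the pattern has no groups.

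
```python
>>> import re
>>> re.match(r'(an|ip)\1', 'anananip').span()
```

A backreference is literal: `\1` must see the identical characters the first group matched.
`re.match` won't scan ahead — the pattern has to work from the very first character.
The match spans [0:4] → 'anan'.
Captured: group 1 = 'an'.

(0, 4)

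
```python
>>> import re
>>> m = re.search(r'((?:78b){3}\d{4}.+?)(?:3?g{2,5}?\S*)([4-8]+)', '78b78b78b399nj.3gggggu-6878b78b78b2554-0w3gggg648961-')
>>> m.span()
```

Pattern: the literal '78b' repeated 3 times, then exactly 4 of a digit, then one or more of any character (lazy) (captured); then optionally the literal '3', then 2 to 5 of the literal 'g' (lazy), then zero or more of a non-whitespace character (non-capturing group); then one or more of a character in [4-8] (captured).
The match spans [25:51] → '78b78b78b2554-0w3gggg64896'.

(25, 51)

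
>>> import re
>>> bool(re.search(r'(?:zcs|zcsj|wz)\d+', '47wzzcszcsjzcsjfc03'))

`search` walks the string left to right and returns the first match it finds.
Here the pattern never matches, so the call returns None, and `bool(None)` is False.

False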